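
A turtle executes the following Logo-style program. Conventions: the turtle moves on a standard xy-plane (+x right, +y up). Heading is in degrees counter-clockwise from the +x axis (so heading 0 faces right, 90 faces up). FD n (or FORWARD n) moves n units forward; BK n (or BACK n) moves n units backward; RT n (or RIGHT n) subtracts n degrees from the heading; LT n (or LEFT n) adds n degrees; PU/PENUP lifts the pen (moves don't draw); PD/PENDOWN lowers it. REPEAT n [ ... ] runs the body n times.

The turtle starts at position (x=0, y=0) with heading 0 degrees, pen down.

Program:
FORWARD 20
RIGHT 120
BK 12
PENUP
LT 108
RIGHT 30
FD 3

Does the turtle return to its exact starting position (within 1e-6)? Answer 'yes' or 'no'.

Executing turtle program step by step:
Start: pos=(0,0), heading=0, pen down
FD 20: (0,0) -> (20,0) [heading=0, draw]
RT 120: heading 0 -> 240
BK 12: (20,0) -> (26,10.392) [heading=240, draw]
PU: pen up
LT 108: heading 240 -> 348
RT 30: heading 348 -> 318
FD 3: (26,10.392) -> (28.229,8.385) [heading=318, move]
Final: pos=(28.229,8.385), heading=318, 2 segment(s) drawn

Start position: (0, 0)
Final position: (28.229, 8.385)
Distance = 29.448; >= 1e-6 -> NOT closed

Answer: no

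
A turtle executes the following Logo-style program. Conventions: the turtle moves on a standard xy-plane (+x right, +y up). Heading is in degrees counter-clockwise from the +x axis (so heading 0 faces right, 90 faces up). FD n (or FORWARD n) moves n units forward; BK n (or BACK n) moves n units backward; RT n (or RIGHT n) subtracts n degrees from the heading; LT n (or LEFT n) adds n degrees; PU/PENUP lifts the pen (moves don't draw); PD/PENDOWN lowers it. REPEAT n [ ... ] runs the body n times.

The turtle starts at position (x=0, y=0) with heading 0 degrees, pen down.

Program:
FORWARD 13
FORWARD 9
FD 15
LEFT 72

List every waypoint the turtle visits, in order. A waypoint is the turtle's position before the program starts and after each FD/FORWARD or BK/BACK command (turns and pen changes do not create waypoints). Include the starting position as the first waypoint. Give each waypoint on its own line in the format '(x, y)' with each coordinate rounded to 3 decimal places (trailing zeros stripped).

Executing turtle program step by step:
Start: pos=(0,0), heading=0, pen down
FD 13: (0,0) -> (13,0) [heading=0, draw]
FD 9: (13,0) -> (22,0) [heading=0, draw]
FD 15: (22,0) -> (37,0) [heading=0, draw]
LT 72: heading 0 -> 72
Final: pos=(37,0), heading=72, 3 segment(s) drawn
Waypoints (4 total):
(0, 0)
(13, 0)
(22, 0)
(37, 0)

Answer: (0, 0)
(13, 0)
(22, 0)
(37, 0)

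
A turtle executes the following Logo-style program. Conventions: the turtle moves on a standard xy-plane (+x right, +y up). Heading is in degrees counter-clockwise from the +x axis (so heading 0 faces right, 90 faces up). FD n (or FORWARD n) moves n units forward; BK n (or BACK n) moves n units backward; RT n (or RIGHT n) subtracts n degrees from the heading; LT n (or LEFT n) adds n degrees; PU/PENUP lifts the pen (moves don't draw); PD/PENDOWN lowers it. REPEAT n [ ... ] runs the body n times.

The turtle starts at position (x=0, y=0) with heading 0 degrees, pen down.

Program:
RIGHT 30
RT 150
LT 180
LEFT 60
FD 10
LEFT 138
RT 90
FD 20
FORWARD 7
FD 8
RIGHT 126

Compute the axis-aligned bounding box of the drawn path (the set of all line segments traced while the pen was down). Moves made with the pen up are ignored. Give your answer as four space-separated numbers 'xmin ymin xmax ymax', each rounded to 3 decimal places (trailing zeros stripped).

Answer: -5.816 0 5 41.947

Derivation:
Executing turtle program step by step:
Start: pos=(0,0), heading=0, pen down
RT 30: heading 0 -> 330
RT 150: heading 330 -> 180
LT 180: heading 180 -> 0
LT 60: heading 0 -> 60
FD 10: (0,0) -> (5,8.66) [heading=60, draw]
LT 138: heading 60 -> 198
RT 90: heading 198 -> 108
FD 20: (5,8.66) -> (-1.18,27.681) [heading=108, draw]
FD 7: (-1.18,27.681) -> (-3.343,34.339) [heading=108, draw]
FD 8: (-3.343,34.339) -> (-5.816,41.947) [heading=108, draw]
RT 126: heading 108 -> 342
Final: pos=(-5.816,41.947), heading=342, 4 segment(s) drawn

Segment endpoints: x in {-5.816, -3.343, -1.18, 0, 5}, y in {0, 8.66, 27.681, 34.339, 41.947}
xmin=-5.816, ymin=0, xmax=5, ymax=41.947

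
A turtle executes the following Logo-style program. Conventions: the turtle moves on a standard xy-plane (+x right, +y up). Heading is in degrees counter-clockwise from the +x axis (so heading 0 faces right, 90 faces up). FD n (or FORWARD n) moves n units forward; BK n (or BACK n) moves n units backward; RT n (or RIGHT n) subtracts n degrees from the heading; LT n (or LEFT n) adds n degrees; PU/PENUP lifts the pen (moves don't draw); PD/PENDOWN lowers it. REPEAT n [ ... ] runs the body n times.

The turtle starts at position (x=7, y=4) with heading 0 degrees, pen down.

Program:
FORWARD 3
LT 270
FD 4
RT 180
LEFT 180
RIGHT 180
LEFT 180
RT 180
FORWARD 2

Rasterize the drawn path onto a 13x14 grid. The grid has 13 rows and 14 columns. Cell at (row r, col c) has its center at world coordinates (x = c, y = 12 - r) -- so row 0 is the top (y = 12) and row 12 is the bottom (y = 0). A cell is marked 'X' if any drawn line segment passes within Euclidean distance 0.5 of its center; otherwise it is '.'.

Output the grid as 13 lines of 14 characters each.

Answer: ..............
..............
..............
..............
..............
..............
..............
..............
.......XXXX...
..........X...
..........X...
..........X...
..........X...

Derivation:
Segment 0: (7,4) -> (10,4)
Segment 1: (10,4) -> (10,0)
Segment 2: (10,0) -> (10,2)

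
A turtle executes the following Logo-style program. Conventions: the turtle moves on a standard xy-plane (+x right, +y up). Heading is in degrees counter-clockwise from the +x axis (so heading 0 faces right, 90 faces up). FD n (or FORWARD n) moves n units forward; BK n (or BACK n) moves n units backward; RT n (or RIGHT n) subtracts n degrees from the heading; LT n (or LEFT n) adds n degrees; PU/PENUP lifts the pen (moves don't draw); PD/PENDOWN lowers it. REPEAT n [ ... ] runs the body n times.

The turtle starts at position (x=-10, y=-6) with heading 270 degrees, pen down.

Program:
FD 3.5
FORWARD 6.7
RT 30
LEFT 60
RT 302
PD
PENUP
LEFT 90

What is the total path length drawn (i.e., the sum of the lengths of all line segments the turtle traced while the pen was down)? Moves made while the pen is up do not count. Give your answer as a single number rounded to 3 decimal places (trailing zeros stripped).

Answer: 10.2

Derivation:
Executing turtle program step by step:
Start: pos=(-10,-6), heading=270, pen down
FD 3.5: (-10,-6) -> (-10,-9.5) [heading=270, draw]
FD 6.7: (-10,-9.5) -> (-10,-16.2) [heading=270, draw]
RT 30: heading 270 -> 240
LT 60: heading 240 -> 300
RT 302: heading 300 -> 358
PD: pen down
PU: pen up
LT 90: heading 358 -> 88
Final: pos=(-10,-16.2), heading=88, 2 segment(s) drawn

Segment lengths:
  seg 1: (-10,-6) -> (-10,-9.5), length = 3.5
  seg 2: (-10,-9.5) -> (-10,-16.2), length = 6.7
Total = 10.2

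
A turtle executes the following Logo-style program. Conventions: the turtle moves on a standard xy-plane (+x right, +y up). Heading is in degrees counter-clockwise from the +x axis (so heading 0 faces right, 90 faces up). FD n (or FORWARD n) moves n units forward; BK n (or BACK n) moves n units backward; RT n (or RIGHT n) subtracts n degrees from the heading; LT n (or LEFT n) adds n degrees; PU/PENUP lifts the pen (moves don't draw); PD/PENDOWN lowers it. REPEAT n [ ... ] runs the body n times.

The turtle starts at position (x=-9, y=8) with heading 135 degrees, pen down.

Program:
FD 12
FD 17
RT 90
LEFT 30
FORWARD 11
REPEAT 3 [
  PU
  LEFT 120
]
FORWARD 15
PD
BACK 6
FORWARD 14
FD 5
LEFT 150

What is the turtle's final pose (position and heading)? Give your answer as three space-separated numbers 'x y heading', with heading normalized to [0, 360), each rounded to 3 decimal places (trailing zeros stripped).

Answer: -19.412 66.177 225

Derivation:
Executing turtle program step by step:
Start: pos=(-9,8), heading=135, pen down
FD 12: (-9,8) -> (-17.485,16.485) [heading=135, draw]
FD 17: (-17.485,16.485) -> (-29.506,28.506) [heading=135, draw]
RT 90: heading 135 -> 45
LT 30: heading 45 -> 75
FD 11: (-29.506,28.506) -> (-26.659,39.131) [heading=75, draw]
REPEAT 3 [
  -- iteration 1/3 --
  PU: pen up
  LT 120: heading 75 -> 195
  -- iteration 2/3 --
  PU: pen up
  LT 120: heading 195 -> 315
  -- iteration 3/3 --
  PU: pen up
  LT 120: heading 315 -> 75
]
FD 15: (-26.659,39.131) -> (-22.777,53.62) [heading=75, move]
PD: pen down
BK 6: (-22.777,53.62) -> (-24.33,47.825) [heading=75, draw]
FD 14: (-24.33,47.825) -> (-20.706,61.348) [heading=75, draw]
FD 5: (-20.706,61.348) -> (-19.412,66.177) [heading=75, draw]
LT 150: heading 75 -> 225
Final: pos=(-19.412,66.177), heading=225, 6 segment(s) drawn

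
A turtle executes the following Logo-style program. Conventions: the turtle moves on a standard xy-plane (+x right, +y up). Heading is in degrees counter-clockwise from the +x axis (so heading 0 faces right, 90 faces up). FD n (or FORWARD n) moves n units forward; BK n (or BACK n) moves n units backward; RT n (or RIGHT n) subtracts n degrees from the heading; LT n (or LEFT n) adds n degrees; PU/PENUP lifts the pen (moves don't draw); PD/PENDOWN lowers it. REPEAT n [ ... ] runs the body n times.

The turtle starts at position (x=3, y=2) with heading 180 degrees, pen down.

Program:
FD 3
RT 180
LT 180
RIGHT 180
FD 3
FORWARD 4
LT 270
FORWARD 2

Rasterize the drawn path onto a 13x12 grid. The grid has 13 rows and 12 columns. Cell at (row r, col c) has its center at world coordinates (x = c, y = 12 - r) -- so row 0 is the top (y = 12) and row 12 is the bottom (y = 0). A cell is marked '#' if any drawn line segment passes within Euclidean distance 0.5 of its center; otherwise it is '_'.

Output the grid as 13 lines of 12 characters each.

Answer: ____________
____________
____________
____________
____________
____________
____________
____________
____________
____________
########____
_______#____
_______#____

Derivation:
Segment 0: (3,2) -> (0,2)
Segment 1: (0,2) -> (3,2)
Segment 2: (3,2) -> (7,2)
Segment 3: (7,2) -> (7,0)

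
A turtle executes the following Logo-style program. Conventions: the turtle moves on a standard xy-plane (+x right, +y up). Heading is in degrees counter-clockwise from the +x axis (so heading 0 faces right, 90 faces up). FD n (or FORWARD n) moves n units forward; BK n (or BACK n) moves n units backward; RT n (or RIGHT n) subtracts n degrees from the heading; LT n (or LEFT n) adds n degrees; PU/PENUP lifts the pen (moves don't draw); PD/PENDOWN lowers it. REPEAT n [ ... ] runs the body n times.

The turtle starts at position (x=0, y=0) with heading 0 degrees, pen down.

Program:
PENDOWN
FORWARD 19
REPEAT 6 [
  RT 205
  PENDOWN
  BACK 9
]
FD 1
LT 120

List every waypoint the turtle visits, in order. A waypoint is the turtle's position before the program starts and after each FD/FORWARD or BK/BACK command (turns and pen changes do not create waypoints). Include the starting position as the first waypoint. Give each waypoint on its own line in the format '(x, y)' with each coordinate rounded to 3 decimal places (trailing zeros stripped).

Answer: (0, 0)
(19, 0)
(27.157, -3.804)
(21.372, 3.091)
(23.701, -5.602)
(25.264, 3.261)
(20.102, -4.112)
(27.896, 0.388)
(27.03, -0.112)

Derivation:
Executing turtle program step by step:
Start: pos=(0,0), heading=0, pen down
PD: pen down
FD 19: (0,0) -> (19,0) [heading=0, draw]
REPEAT 6 [
  -- iteration 1/6 --
  RT 205: heading 0 -> 155
  PD: pen down
  BK 9: (19,0) -> (27.157,-3.804) [heading=155, draw]
  -- iteration 2/6 --
  RT 205: heading 155 -> 310
  PD: pen down
  BK 9: (27.157,-3.804) -> (21.372,3.091) [heading=310, draw]
  -- iteration 3/6 --
  RT 205: heading 310 -> 105
  PD: pen down
  BK 9: (21.372,3.091) -> (23.701,-5.602) [heading=105, draw]
  -- iteration 4/6 --
  RT 205: heading 105 -> 260
  PD: pen down
  BK 9: (23.701,-5.602) -> (25.264,3.261) [heading=260, draw]
  -- iteration 5/6 --
  RT 205: heading 260 -> 55
  PD: pen down
  BK 9: (25.264,3.261) -> (20.102,-4.112) [heading=55, draw]
  -- iteration 6/6 --
  RT 205: heading 55 -> 210
  PD: pen down
  BK 9: (20.102,-4.112) -> (27.896,0.388) [heading=210, draw]
]
FD 1: (27.896,0.388) -> (27.03,-0.112) [heading=210, draw]
LT 120: heading 210 -> 330
Final: pos=(27.03,-0.112), heading=330, 8 segment(s) drawn
Waypoints (9 total):
(0, 0)
(19, 0)
(27.157, -3.804)
(21.372, 3.091)
(23.701, -5.602)
(25.264, 3.261)
(20.102, -4.112)
(27.896, 0.388)
(27.03, -0.112)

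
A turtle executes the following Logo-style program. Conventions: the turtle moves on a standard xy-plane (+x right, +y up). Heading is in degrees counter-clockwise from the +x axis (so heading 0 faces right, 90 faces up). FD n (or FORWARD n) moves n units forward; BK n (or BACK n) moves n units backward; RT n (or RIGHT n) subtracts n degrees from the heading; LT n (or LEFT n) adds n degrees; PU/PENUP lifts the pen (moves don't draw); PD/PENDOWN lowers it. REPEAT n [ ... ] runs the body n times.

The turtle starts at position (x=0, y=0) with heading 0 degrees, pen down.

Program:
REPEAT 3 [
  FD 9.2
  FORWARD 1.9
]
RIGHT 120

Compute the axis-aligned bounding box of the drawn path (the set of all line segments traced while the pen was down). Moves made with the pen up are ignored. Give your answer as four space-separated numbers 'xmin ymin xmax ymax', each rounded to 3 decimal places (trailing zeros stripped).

Executing turtle program step by step:
Start: pos=(0,0), heading=0, pen down
REPEAT 3 [
  -- iteration 1/3 --
  FD 9.2: (0,0) -> (9.2,0) [heading=0, draw]
  FD 1.9: (9.2,0) -> (11.1,0) [heading=0, draw]
  -- iteration 2/3 --
  FD 9.2: (11.1,0) -> (20.3,0) [heading=0, draw]
  FD 1.9: (20.3,0) -> (22.2,0) [heading=0, draw]
  -- iteration 3/3 --
  FD 9.2: (22.2,0) -> (31.4,0) [heading=0, draw]
  FD 1.9: (31.4,0) -> (33.3,0) [heading=0, draw]
]
RT 120: heading 0 -> 240
Final: pos=(33.3,0), heading=240, 6 segment(s) drawn

Segment endpoints: x in {0, 9.2, 11.1, 20.3, 22.2, 31.4, 33.3}, y in {0}
xmin=0, ymin=0, xmax=33.3, ymax=0

Answer: 0 0 33.3 0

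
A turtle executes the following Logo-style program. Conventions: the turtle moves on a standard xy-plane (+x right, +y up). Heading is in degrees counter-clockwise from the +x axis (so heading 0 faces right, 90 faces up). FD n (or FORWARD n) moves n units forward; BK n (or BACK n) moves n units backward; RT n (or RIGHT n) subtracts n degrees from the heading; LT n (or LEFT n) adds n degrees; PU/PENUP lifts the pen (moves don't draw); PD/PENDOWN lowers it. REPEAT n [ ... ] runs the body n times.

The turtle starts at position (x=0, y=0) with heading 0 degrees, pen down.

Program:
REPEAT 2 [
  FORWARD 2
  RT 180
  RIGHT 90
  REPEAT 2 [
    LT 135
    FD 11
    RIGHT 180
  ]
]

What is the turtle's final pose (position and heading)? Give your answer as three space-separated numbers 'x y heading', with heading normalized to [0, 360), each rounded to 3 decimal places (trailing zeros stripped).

Answer: -33.556 -15.556 0

Derivation:
Executing turtle program step by step:
Start: pos=(0,0), heading=0, pen down
REPEAT 2 [
  -- iteration 1/2 --
  FD 2: (0,0) -> (2,0) [heading=0, draw]
  RT 180: heading 0 -> 180
  RT 90: heading 180 -> 90
  REPEAT 2 [
    -- iteration 1/2 --
    LT 135: heading 90 -> 225
    FD 11: (2,0) -> (-5.778,-7.778) [heading=225, draw]
    RT 180: heading 225 -> 45
    -- iteration 2/2 --
    LT 135: heading 45 -> 180
    FD 11: (-5.778,-7.778) -> (-16.778,-7.778) [heading=180, draw]
    RT 180: heading 180 -> 0
  ]
  -- iteration 2/2 --
  FD 2: (-16.778,-7.778) -> (-14.778,-7.778) [heading=0, draw]
  RT 180: heading 0 -> 180
  RT 90: heading 180 -> 90
  REPEAT 2 [
    -- iteration 1/2 --
    LT 135: heading 90 -> 225
    FD 11: (-14.778,-7.778) -> (-22.556,-15.556) [heading=225, draw]
    RT 180: heading 225 -> 45
    -- iteration 2/2 --
    LT 135: heading 45 -> 180
    FD 11: (-22.556,-15.556) -> (-33.556,-15.556) [heading=180, draw]
    RT 180: heading 180 -> 0
  ]
]
Final: pos=(-33.556,-15.556), heading=0, 6 segment(s) drawn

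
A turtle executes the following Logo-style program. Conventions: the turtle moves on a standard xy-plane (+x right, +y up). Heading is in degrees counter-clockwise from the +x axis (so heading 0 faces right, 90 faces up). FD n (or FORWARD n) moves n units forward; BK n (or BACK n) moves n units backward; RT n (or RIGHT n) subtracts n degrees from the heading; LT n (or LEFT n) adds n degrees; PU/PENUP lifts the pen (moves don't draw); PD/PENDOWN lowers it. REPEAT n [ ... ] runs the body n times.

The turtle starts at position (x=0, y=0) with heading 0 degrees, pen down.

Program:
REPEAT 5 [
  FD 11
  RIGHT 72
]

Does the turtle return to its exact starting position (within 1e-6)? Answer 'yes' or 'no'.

Answer: yes

Derivation:
Executing turtle program step by step:
Start: pos=(0,0), heading=0, pen down
REPEAT 5 [
  -- iteration 1/5 --
  FD 11: (0,0) -> (11,0) [heading=0, draw]
  RT 72: heading 0 -> 288
  -- iteration 2/5 --
  FD 11: (11,0) -> (14.399,-10.462) [heading=288, draw]
  RT 72: heading 288 -> 216
  -- iteration 3/5 --
  FD 11: (14.399,-10.462) -> (5.5,-16.927) [heading=216, draw]
  RT 72: heading 216 -> 144
  -- iteration 4/5 --
  FD 11: (5.5,-16.927) -> (-3.399,-10.462) [heading=144, draw]
  RT 72: heading 144 -> 72
  -- iteration 5/5 --
  FD 11: (-3.399,-10.462) -> (0,0) [heading=72, draw]
  RT 72: heading 72 -> 0
]
Final: pos=(0,0), heading=0, 5 segment(s) drawn

Start position: (0, 0)
Final position: (0, 0)
Distance = 0; < 1e-6 -> CLOSED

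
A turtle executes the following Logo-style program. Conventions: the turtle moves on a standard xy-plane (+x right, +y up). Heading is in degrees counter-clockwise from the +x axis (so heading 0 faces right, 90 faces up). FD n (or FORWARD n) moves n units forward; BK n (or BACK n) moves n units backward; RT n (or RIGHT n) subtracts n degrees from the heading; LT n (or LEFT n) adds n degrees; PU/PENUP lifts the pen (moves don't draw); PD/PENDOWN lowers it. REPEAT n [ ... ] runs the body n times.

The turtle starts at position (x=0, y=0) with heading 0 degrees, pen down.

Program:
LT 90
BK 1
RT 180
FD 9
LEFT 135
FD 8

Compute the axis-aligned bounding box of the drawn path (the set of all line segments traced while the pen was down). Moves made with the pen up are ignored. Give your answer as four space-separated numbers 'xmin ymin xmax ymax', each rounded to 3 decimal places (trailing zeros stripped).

Executing turtle program step by step:
Start: pos=(0,0), heading=0, pen down
LT 90: heading 0 -> 90
BK 1: (0,0) -> (0,-1) [heading=90, draw]
RT 180: heading 90 -> 270
FD 9: (0,-1) -> (0,-10) [heading=270, draw]
LT 135: heading 270 -> 45
FD 8: (0,-10) -> (5.657,-4.343) [heading=45, draw]
Final: pos=(5.657,-4.343), heading=45, 3 segment(s) drawn

Segment endpoints: x in {0, 0, 0, 5.657}, y in {-10, -4.343, -1, 0}
xmin=0, ymin=-10, xmax=5.657, ymax=0

Answer: 0 -10 5.657 0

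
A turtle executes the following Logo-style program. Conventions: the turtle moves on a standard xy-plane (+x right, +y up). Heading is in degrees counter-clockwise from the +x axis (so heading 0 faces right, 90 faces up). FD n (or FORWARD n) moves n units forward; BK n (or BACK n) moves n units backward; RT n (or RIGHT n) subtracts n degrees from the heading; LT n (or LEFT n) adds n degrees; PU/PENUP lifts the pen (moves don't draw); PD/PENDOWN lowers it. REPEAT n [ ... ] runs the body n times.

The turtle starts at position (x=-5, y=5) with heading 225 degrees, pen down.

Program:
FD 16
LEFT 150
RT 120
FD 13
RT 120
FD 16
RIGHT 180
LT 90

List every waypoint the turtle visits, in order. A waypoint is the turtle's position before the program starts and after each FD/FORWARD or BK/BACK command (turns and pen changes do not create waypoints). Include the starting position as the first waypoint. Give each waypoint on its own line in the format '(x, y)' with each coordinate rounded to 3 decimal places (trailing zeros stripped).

Executing turtle program step by step:
Start: pos=(-5,5), heading=225, pen down
FD 16: (-5,5) -> (-16.314,-6.314) [heading=225, draw]
LT 150: heading 225 -> 15
RT 120: heading 15 -> 255
FD 13: (-16.314,-6.314) -> (-19.678,-18.871) [heading=255, draw]
RT 120: heading 255 -> 135
FD 16: (-19.678,-18.871) -> (-30.992,-7.557) [heading=135, draw]
RT 180: heading 135 -> 315
LT 90: heading 315 -> 45
Final: pos=(-30.992,-7.557), heading=45, 3 segment(s) drawn
Waypoints (4 total):
(-5, 5)
(-16.314, -6.314)
(-19.678, -18.871)
(-30.992, -7.557)

Answer: (-5, 5)
(-16.314, -6.314)
(-19.678, -18.871)
(-30.992, -7.557)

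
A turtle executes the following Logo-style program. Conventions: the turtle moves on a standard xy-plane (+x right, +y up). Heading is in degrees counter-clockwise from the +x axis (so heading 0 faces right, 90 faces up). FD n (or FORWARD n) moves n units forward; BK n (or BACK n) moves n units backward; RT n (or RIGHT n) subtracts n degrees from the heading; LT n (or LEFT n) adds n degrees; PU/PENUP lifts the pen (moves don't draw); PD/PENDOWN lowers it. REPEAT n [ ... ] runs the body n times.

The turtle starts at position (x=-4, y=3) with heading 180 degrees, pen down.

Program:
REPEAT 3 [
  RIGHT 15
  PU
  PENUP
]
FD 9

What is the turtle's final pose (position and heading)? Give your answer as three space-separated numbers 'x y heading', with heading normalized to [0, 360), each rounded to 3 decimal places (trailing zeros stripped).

Answer: -10.364 9.364 135

Derivation:
Executing turtle program step by step:
Start: pos=(-4,3), heading=180, pen down
REPEAT 3 [
  -- iteration 1/3 --
  RT 15: heading 180 -> 165
  PU: pen up
  PU: pen up
  -- iteration 2/3 --
  RT 15: heading 165 -> 150
  PU: pen up
  PU: pen up
  -- iteration 3/3 --
  RT 15: heading 150 -> 135
  PU: pen up
  PU: pen up
]
FD 9: (-4,3) -> (-10.364,9.364) [heading=135, move]
Final: pos=(-10.364,9.364), heading=135, 0 segment(s) drawn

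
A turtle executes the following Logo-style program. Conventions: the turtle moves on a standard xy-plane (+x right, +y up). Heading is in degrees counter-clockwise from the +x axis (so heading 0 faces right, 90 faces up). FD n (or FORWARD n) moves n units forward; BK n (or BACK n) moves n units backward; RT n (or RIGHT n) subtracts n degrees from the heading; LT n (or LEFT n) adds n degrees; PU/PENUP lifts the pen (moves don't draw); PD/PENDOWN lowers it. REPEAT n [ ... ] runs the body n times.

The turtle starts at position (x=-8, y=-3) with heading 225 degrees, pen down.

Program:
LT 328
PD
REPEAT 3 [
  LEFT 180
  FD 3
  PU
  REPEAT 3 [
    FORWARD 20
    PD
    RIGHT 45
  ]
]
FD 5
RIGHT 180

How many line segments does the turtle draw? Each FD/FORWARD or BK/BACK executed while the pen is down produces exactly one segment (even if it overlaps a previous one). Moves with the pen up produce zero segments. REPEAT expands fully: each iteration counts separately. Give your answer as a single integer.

Answer: 10

Derivation:
Executing turtle program step by step:
Start: pos=(-8,-3), heading=225, pen down
LT 328: heading 225 -> 193
PD: pen down
REPEAT 3 [
  -- iteration 1/3 --
  LT 180: heading 193 -> 13
  FD 3: (-8,-3) -> (-5.077,-2.325) [heading=13, draw]
  PU: pen up
  REPEAT 3 [
    -- iteration 1/3 --
    FD 20: (-5.077,-2.325) -> (14.411,2.174) [heading=13, move]
    PD: pen down
    RT 45: heading 13 -> 328
    -- iteration 2/3 --
    FD 20: (14.411,2.174) -> (31.371,-8.425) [heading=328, draw]
    PD: pen down
    RT 45: heading 328 -> 283
    -- iteration 3/3 --
    FD 20: (31.371,-8.425) -> (35.87,-27.912) [heading=283, draw]
    PD: pen down
    RT 45: heading 283 -> 238
  ]
  -- iteration 2/3 --
  LT 180: heading 238 -> 58
  FD 3: (35.87,-27.912) -> (37.46,-25.368) [heading=58, draw]
  PU: pen up
  REPEAT 3 [
    -- iteration 1/3 --
    FD 20: (37.46,-25.368) -> (48.059,-8.407) [heading=58, move]
    PD: pen down
    RT 45: heading 58 -> 13
    -- iteration 2/3 --
    FD 20: (48.059,-8.407) -> (67.546,-3.908) [heading=13, draw]
    PD: pen down
    RT 45: heading 13 -> 328
    -- iteration 3/3 --
    FD 20: (67.546,-3.908) -> (84.507,-14.506) [heading=328, draw]
    PD: pen down
    RT 45: heading 328 -> 283
  ]
  -- iteration 3/3 --
  LT 180: heading 283 -> 103
  FD 3: (84.507,-14.506) -> (83.832,-11.583) [heading=103, draw]
  PU: pen up
  REPEAT 3 [
    -- iteration 1/3 --
    FD 20: (83.832,-11.583) -> (79.333,7.904) [heading=103, move]
    PD: pen down
    RT 45: heading 103 -> 58
    -- iteration 2/3 --
    FD 20: (79.333,7.904) -> (89.932,24.865) [heading=58, draw]
    PD: pen down
    RT 45: heading 58 -> 13
    -- iteration 3/3 --
    FD 20: (89.932,24.865) -> (109.419,29.364) [heading=13, draw]
    PD: pen down
    RT 45: heading 13 -> 328
  ]
]
FD 5: (109.419,29.364) -> (113.659,26.715) [heading=328, draw]
RT 180: heading 328 -> 148
Final: pos=(113.659,26.715), heading=148, 10 segment(s) drawn
Segments drawn: 10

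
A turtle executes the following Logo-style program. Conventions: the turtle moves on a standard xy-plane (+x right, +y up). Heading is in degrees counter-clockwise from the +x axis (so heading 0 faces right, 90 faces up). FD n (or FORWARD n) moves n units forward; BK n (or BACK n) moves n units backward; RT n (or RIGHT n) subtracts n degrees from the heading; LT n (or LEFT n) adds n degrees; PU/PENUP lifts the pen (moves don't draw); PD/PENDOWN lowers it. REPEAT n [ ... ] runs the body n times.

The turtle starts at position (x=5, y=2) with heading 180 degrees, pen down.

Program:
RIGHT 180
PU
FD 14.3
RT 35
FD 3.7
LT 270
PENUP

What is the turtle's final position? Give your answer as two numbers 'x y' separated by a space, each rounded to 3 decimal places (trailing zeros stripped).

Executing turtle program step by step:
Start: pos=(5,2), heading=180, pen down
RT 180: heading 180 -> 0
PU: pen up
FD 14.3: (5,2) -> (19.3,2) [heading=0, move]
RT 35: heading 0 -> 325
FD 3.7: (19.3,2) -> (22.331,-0.122) [heading=325, move]
LT 270: heading 325 -> 235
PU: pen up
Final: pos=(22.331,-0.122), heading=235, 0 segment(s) drawn

Answer: 22.331 -0.122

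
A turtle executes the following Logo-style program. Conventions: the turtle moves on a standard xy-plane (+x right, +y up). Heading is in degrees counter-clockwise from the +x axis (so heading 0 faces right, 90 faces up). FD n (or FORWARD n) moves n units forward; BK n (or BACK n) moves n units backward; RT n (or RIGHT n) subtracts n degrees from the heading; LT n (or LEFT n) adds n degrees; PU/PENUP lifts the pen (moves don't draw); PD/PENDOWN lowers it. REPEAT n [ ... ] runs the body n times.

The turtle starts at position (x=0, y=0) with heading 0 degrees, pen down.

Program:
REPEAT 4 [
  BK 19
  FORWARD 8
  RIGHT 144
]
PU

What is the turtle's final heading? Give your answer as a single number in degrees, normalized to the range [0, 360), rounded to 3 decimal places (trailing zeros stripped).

Answer: 144

Derivation:
Executing turtle program step by step:
Start: pos=(0,0), heading=0, pen down
REPEAT 4 [
  -- iteration 1/4 --
  BK 19: (0,0) -> (-19,0) [heading=0, draw]
  FD 8: (-19,0) -> (-11,0) [heading=0, draw]
  RT 144: heading 0 -> 216
  -- iteration 2/4 --
  BK 19: (-11,0) -> (4.371,11.168) [heading=216, draw]
  FD 8: (4.371,11.168) -> (-2.101,6.466) [heading=216, draw]
  RT 144: heading 216 -> 72
  -- iteration 3/4 --
  BK 19: (-2.101,6.466) -> (-7.972,-11.604) [heading=72, draw]
  FD 8: (-7.972,-11.604) -> (-5.5,-3.996) [heading=72, draw]
  RT 144: heading 72 -> 288
  -- iteration 4/4 --
  BK 19: (-5.5,-3.996) -> (-11.371,14.074) [heading=288, draw]
  FD 8: (-11.371,14.074) -> (-8.899,6.466) [heading=288, draw]
  RT 144: heading 288 -> 144
]
PU: pen up
Final: pos=(-8.899,6.466), heading=144, 8 segment(s) drawn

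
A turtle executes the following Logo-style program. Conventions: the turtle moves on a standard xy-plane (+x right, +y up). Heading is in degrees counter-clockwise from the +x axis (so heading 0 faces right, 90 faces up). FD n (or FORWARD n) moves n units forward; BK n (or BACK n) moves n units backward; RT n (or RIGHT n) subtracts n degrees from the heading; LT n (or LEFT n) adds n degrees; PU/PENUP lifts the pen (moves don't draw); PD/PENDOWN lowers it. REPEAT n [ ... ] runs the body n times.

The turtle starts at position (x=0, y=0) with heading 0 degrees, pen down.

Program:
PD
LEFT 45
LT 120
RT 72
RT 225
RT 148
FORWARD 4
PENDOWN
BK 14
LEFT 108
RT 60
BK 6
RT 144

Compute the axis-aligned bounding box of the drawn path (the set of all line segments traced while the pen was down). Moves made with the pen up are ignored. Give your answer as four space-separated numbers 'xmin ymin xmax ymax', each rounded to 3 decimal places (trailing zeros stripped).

Executing turtle program step by step:
Start: pos=(0,0), heading=0, pen down
PD: pen down
LT 45: heading 0 -> 45
LT 120: heading 45 -> 165
RT 72: heading 165 -> 93
RT 225: heading 93 -> 228
RT 148: heading 228 -> 80
FD 4: (0,0) -> (0.695,3.939) [heading=80, draw]
PD: pen down
BK 14: (0.695,3.939) -> (-1.736,-9.848) [heading=80, draw]
LT 108: heading 80 -> 188
RT 60: heading 188 -> 128
BK 6: (-1.736,-9.848) -> (1.957,-14.576) [heading=128, draw]
RT 144: heading 128 -> 344
Final: pos=(1.957,-14.576), heading=344, 3 segment(s) drawn

Segment endpoints: x in {-1.736, 0, 0.695, 1.957}, y in {-14.576, -9.848, 0, 3.939}
xmin=-1.736, ymin=-14.576, xmax=1.957, ymax=3.939

Answer: -1.736 -14.576 1.957 3.939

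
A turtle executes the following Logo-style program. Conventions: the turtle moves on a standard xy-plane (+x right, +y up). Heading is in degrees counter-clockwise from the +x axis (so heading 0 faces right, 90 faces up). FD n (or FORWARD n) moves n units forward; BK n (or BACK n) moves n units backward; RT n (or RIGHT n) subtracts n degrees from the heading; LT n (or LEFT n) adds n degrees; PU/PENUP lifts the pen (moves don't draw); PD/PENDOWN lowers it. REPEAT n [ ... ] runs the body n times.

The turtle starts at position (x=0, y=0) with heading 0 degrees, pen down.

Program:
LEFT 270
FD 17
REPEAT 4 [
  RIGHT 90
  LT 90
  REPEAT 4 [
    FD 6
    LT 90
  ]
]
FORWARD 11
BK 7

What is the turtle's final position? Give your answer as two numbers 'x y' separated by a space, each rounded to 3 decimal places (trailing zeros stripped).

Executing turtle program step by step:
Start: pos=(0,0), heading=0, pen down
LT 270: heading 0 -> 270
FD 17: (0,0) -> (0,-17) [heading=270, draw]
REPEAT 4 [
  -- iteration 1/4 --
  RT 90: heading 270 -> 180
  LT 90: heading 180 -> 270
  REPEAT 4 [
    -- iteration 1/4 --
    FD 6: (0,-17) -> (0,-23) [heading=270, draw]
    LT 90: heading 270 -> 0
    -- iteration 2/4 --
    FD 6: (0,-23) -> (6,-23) [heading=0, draw]
    LT 90: heading 0 -> 90
    -- iteration 3/4 --
    FD 6: (6,-23) -> (6,-17) [heading=90, draw]
    LT 90: heading 90 -> 180
    -- iteration 4/4 --
    FD 6: (6,-17) -> (0,-17) [heading=180, draw]
    LT 90: heading 180 -> 270
  ]
  -- iteration 2/4 --
  RT 90: heading 270 -> 180
  LT 90: heading 180 -> 270
  REPEAT 4 [
    -- iteration 1/4 --
    FD 6: (0,-17) -> (0,-23) [heading=270, draw]
    LT 90: heading 270 -> 0
    -- iteration 2/4 --
    FD 6: (0,-23) -> (6,-23) [heading=0, draw]
    LT 90: heading 0 -> 90
    -- iteration 3/4 --
    FD 6: (6,-23) -> (6,-17) [heading=90, draw]
    LT 90: heading 90 -> 180
    -- iteration 4/4 --
    FD 6: (6,-17) -> (0,-17) [heading=180, draw]
    LT 90: heading 180 -> 270
  ]
  -- iteration 3/4 --
  RT 90: heading 270 -> 180
  LT 90: heading 180 -> 270
  REPEAT 4 [
    -- iteration 1/4 --
    FD 6: (0,-17) -> (0,-23) [heading=270, draw]
    LT 90: heading 270 -> 0
    -- iteration 2/4 --
    FD 6: (0,-23) -> (6,-23) [heading=0, draw]
    LT 90: heading 0 -> 90
    -- iteration 3/4 --
    FD 6: (6,-23) -> (6,-17) [heading=90, draw]
    LT 90: heading 90 -> 180
    -- iteration 4/4 --
    FD 6: (6,-17) -> (0,-17) [heading=180, draw]
    LT 90: heading 180 -> 270
  ]
  -- iteration 4/4 --
  RT 90: heading 270 -> 180
  LT 90: heading 180 -> 270
  REPEAT 4 [
    -- iteration 1/4 --
    FD 6: (0,-17) -> (0,-23) [heading=270, draw]
    LT 90: heading 270 -> 0
    -- iteration 2/4 --
    FD 6: (0,-23) -> (6,-23) [heading=0, draw]
    LT 90: heading 0 -> 90
    -- iteration 3/4 --
    FD 6: (6,-23) -> (6,-17) [heading=90, draw]
    LT 90: heading 90 -> 180
    -- iteration 4/4 --
    FD 6: (6,-17) -> (0,-17) [heading=180, draw]
    LT 90: heading 180 -> 270
  ]
]
FD 11: (0,-17) -> (0,-28) [heading=270, draw]
BK 7: (0,-28) -> (0,-21) [heading=270, draw]
Final: pos=(0,-21), heading=270, 19 segment(s) drawn

Answer: 0 -21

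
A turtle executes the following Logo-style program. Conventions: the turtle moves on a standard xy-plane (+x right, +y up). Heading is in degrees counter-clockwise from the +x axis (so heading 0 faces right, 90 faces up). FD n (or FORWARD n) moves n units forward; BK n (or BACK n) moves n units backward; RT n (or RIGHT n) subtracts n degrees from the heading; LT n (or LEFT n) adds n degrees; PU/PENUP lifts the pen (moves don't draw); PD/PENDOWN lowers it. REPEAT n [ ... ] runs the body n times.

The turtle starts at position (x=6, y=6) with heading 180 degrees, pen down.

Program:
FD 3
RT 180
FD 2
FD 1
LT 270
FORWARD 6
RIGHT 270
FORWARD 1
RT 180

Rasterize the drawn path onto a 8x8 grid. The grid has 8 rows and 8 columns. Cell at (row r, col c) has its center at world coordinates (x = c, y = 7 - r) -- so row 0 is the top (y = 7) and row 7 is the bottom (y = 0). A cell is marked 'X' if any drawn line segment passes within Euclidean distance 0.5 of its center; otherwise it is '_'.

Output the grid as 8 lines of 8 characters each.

Answer: ________
___XXXX_
______X_
______X_
______X_
______X_
______X_
______XX

Derivation:
Segment 0: (6,6) -> (3,6)
Segment 1: (3,6) -> (5,6)
Segment 2: (5,6) -> (6,6)
Segment 3: (6,6) -> (6,0)
Segment 4: (6,0) -> (7,0)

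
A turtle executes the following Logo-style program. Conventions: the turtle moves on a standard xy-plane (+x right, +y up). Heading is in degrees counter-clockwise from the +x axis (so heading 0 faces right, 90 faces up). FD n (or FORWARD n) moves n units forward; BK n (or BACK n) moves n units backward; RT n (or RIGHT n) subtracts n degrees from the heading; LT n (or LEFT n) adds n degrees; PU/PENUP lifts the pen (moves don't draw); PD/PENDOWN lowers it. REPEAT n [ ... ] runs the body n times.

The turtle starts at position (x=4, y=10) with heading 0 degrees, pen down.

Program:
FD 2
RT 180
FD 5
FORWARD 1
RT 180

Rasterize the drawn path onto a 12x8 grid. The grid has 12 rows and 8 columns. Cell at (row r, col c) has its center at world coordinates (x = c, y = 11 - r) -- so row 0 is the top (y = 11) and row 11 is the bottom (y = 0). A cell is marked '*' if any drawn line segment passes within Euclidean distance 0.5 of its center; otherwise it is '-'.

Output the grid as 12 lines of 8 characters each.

Segment 0: (4,10) -> (6,10)
Segment 1: (6,10) -> (1,10)
Segment 2: (1,10) -> (0,10)

Answer: --------
*******-
--------
--------
--------
--------
--------
--------
--------
--------
--------
--------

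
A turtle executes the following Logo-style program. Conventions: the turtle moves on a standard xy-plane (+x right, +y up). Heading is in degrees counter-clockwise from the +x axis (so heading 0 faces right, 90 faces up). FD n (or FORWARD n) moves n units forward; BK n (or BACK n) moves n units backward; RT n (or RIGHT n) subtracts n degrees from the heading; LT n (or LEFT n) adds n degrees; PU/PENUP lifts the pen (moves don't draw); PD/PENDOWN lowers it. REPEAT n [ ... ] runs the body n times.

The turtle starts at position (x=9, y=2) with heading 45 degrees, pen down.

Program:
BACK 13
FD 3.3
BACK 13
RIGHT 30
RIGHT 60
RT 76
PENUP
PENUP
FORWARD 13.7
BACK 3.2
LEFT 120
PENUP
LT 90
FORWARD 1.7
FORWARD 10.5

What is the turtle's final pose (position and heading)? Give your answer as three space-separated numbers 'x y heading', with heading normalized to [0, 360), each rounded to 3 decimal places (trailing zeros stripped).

Answer: -12.246 -10.853 89

Derivation:
Executing turtle program step by step:
Start: pos=(9,2), heading=45, pen down
BK 13: (9,2) -> (-0.192,-7.192) [heading=45, draw]
FD 3.3: (-0.192,-7.192) -> (2.141,-4.859) [heading=45, draw]
BK 13: (2.141,-4.859) -> (-7.051,-14.051) [heading=45, draw]
RT 30: heading 45 -> 15
RT 60: heading 15 -> 315
RT 76: heading 315 -> 239
PU: pen up
PU: pen up
FD 13.7: (-7.051,-14.051) -> (-14.107,-25.795) [heading=239, move]
BK 3.2: (-14.107,-25.795) -> (-12.459,-23.052) [heading=239, move]
LT 120: heading 239 -> 359
PU: pen up
LT 90: heading 359 -> 89
FD 1.7: (-12.459,-23.052) -> (-12.43,-21.352) [heading=89, move]
FD 10.5: (-12.43,-21.352) -> (-12.246,-10.853) [heading=89, move]
Final: pos=(-12.246,-10.853), heading=89, 3 segment(s) drawn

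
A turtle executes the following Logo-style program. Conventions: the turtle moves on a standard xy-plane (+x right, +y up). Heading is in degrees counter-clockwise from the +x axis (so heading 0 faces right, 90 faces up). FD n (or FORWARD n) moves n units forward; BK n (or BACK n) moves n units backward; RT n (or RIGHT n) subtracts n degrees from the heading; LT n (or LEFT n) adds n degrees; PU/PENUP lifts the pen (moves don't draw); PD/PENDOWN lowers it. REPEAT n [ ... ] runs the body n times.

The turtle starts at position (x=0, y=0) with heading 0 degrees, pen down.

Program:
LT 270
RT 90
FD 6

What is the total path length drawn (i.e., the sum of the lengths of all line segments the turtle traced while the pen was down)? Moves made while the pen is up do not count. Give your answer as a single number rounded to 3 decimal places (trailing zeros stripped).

Answer: 6

Derivation:
Executing turtle program step by step:
Start: pos=(0,0), heading=0, pen down
LT 270: heading 0 -> 270
RT 90: heading 270 -> 180
FD 6: (0,0) -> (-6,0) [heading=180, draw]
Final: pos=(-6,0), heading=180, 1 segment(s) drawn

Segment lengths:
  seg 1: (0,0) -> (-6,0), length = 6
Total = 6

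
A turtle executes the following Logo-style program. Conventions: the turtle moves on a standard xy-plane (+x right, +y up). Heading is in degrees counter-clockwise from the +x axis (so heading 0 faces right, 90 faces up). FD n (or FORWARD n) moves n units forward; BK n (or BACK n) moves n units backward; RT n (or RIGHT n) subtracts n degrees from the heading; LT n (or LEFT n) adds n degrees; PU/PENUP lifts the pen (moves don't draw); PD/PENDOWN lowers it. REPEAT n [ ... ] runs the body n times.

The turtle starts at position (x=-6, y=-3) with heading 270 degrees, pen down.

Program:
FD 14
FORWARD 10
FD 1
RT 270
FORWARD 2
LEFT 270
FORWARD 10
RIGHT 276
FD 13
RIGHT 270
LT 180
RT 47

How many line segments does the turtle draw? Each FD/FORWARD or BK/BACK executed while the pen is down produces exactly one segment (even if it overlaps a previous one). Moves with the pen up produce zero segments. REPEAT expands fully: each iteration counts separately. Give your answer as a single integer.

Answer: 6

Derivation:
Executing turtle program step by step:
Start: pos=(-6,-3), heading=270, pen down
FD 14: (-6,-3) -> (-6,-17) [heading=270, draw]
FD 10: (-6,-17) -> (-6,-27) [heading=270, draw]
FD 1: (-6,-27) -> (-6,-28) [heading=270, draw]
RT 270: heading 270 -> 0
FD 2: (-6,-28) -> (-4,-28) [heading=0, draw]
LT 270: heading 0 -> 270
FD 10: (-4,-28) -> (-4,-38) [heading=270, draw]
RT 276: heading 270 -> 354
FD 13: (-4,-38) -> (8.929,-39.359) [heading=354, draw]
RT 270: heading 354 -> 84
LT 180: heading 84 -> 264
RT 47: heading 264 -> 217
Final: pos=(8.929,-39.359), heading=217, 6 segment(s) drawn
Segments drawn: 6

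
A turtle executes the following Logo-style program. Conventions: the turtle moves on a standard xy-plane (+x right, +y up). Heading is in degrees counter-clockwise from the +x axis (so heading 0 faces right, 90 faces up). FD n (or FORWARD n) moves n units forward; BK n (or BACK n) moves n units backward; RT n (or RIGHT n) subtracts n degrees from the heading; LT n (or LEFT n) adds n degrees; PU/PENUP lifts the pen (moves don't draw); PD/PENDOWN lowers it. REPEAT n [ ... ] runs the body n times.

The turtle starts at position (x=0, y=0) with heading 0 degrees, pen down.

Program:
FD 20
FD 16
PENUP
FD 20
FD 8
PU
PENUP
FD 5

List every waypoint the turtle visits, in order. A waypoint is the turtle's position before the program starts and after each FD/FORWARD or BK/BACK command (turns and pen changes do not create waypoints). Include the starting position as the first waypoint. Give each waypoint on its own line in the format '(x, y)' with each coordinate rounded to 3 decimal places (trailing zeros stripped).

Executing turtle program step by step:
Start: pos=(0,0), heading=0, pen down
FD 20: (0,0) -> (20,0) [heading=0, draw]
FD 16: (20,0) -> (36,0) [heading=0, draw]
PU: pen up
FD 20: (36,0) -> (56,0) [heading=0, move]
FD 8: (56,0) -> (64,0) [heading=0, move]
PU: pen up
PU: pen up
FD 5: (64,0) -> (69,0) [heading=0, move]
Final: pos=(69,0), heading=0, 2 segment(s) drawn
Waypoints (6 total):
(0, 0)
(20, 0)
(36, 0)
(56, 0)
(64, 0)
(69, 0)

Answer: (0, 0)
(20, 0)
(36, 0)
(56, 0)
(64, 0)
(69, 0)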